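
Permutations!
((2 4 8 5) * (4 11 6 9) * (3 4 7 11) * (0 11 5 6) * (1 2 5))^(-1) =(0 11)(1 7 9 6 8 4 3 2)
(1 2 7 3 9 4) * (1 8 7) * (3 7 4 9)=(9)(1 2)(4 8)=[0, 2, 1, 3, 8, 5, 6, 7, 4, 9]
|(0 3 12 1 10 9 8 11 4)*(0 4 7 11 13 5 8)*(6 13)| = |(0 3 12 1 10 9)(5 8 6 13)(7 11)| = 12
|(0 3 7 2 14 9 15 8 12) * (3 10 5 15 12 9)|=28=|(0 10 5 15 8 9 12)(2 14 3 7)|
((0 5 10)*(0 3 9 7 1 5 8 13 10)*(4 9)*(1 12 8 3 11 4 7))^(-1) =(0 5 1 9 4 11 10 13 8 12 7 3)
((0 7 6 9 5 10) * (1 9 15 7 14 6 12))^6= (0 1 6 5 7)(9 15 10 12 14)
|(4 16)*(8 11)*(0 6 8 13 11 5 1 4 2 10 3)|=|(0 6 8 5 1 4 16 2 10 3)(11 13)|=10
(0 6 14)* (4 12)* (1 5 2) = (0 6 14)(1 5 2)(4 12) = [6, 5, 1, 3, 12, 2, 14, 7, 8, 9, 10, 11, 4, 13, 0]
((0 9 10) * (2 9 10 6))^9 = ((0 10)(2 9 6))^9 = (0 10)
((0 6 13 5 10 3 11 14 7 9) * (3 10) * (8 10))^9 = (14)(8 10)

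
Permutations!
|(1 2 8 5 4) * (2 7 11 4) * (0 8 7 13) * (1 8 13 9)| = 6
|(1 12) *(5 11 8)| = |(1 12)(5 11 8)| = 6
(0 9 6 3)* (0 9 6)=(0 6 3 9)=[6, 1, 2, 9, 4, 5, 3, 7, 8, 0]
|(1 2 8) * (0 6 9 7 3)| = 15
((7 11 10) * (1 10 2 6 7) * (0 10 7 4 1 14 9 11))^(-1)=(0 7 1 4 6 2 11 9 14 10)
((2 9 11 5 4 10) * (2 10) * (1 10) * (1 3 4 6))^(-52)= (1 3 2 11 6 10 4 9 5)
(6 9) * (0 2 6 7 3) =(0 2 6 9 7 3) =[2, 1, 6, 0, 4, 5, 9, 3, 8, 7]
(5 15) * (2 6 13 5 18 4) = (2 6 13 5 15 18 4) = [0, 1, 6, 3, 2, 15, 13, 7, 8, 9, 10, 11, 12, 5, 14, 18, 16, 17, 4]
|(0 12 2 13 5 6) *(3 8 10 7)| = |(0 12 2 13 5 6)(3 8 10 7)| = 12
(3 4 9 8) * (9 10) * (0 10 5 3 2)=(0 10 9 8 2)(3 4 5)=[10, 1, 0, 4, 5, 3, 6, 7, 2, 8, 9]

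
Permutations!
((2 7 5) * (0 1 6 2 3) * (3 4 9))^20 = ((0 1 6 2 7 5 4 9 3))^20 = (0 6 7 4 3 1 2 5 9)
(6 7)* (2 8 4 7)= (2 8 4 7 6)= [0, 1, 8, 3, 7, 5, 2, 6, 4]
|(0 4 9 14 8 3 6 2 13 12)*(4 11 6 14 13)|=|(0 11 6 2 4 9 13 12)(3 14 8)|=24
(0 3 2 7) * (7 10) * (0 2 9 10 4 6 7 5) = [3, 1, 4, 9, 6, 0, 7, 2, 8, 10, 5] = (0 3 9 10 5)(2 4 6 7)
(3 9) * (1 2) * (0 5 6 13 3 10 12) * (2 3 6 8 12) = (0 5 8 12)(1 3 9 10 2)(6 13) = [5, 3, 1, 9, 4, 8, 13, 7, 12, 10, 2, 11, 0, 6]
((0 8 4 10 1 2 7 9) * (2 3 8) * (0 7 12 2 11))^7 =((0 11)(1 3 8 4 10)(2 12)(7 9))^7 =(0 11)(1 8 10 3 4)(2 12)(7 9)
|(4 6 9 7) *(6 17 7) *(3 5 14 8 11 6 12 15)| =|(3 5 14 8 11 6 9 12 15)(4 17 7)| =9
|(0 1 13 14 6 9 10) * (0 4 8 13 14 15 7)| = 11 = |(0 1 14 6 9 10 4 8 13 15 7)|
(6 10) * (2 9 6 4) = (2 9 6 10 4) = [0, 1, 9, 3, 2, 5, 10, 7, 8, 6, 4]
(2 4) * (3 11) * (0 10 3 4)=(0 10 3 11 4 2)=[10, 1, 0, 11, 2, 5, 6, 7, 8, 9, 3, 4]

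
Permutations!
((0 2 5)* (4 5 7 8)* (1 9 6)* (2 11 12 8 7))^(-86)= (0 4 12)(1 9 6)(5 8 11)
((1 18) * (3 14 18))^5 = (1 3 14 18)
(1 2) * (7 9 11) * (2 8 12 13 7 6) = (1 8 12 13 7 9 11 6 2) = [0, 8, 1, 3, 4, 5, 2, 9, 12, 11, 10, 6, 13, 7]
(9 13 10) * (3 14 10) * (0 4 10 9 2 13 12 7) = (0 4 10 2 13 3 14 9 12 7) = [4, 1, 13, 14, 10, 5, 6, 0, 8, 12, 2, 11, 7, 3, 9]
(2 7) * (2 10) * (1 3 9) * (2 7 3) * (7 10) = (10)(1 2 3 9) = [0, 2, 3, 9, 4, 5, 6, 7, 8, 1, 10]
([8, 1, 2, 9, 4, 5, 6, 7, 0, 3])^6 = [0, 1, 2, 3, 4, 5, 6, 7, 8, 9]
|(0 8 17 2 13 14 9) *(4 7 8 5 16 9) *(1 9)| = |(0 5 16 1 9)(2 13 14 4 7 8 17)| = 35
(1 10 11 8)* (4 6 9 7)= (1 10 11 8)(4 6 9 7)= [0, 10, 2, 3, 6, 5, 9, 4, 1, 7, 11, 8]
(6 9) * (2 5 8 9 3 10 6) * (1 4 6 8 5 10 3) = (1 4 6)(2 10 8 9) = [0, 4, 10, 3, 6, 5, 1, 7, 9, 2, 8]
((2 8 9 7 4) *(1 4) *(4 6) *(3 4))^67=((1 6 3 4 2 8 9 7))^67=(1 4 9 6 2 7 3 8)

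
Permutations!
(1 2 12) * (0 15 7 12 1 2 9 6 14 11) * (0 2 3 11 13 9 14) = (0 15 7 12 3 11 2 1 14 13 9 6) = [15, 14, 1, 11, 4, 5, 0, 12, 8, 6, 10, 2, 3, 9, 13, 7]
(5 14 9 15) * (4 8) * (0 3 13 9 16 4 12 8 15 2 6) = (0 3 13 9 2 6)(4 15 5 14 16)(8 12) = [3, 1, 6, 13, 15, 14, 0, 7, 12, 2, 10, 11, 8, 9, 16, 5, 4]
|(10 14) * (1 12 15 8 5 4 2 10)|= |(1 12 15 8 5 4 2 10 14)|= 9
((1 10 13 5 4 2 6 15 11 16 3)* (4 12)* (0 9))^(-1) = (0 9)(1 3 16 11 15 6 2 4 12 5 13 10)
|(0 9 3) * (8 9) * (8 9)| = |(0 9 3)| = 3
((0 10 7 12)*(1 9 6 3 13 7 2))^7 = (0 13 9 10 7 6 2 12 3 1)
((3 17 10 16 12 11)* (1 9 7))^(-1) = ((1 9 7)(3 17 10 16 12 11))^(-1) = (1 7 9)(3 11 12 16 10 17)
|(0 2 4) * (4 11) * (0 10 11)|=6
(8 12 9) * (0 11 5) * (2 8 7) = (0 11 5)(2 8 12 9 7) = [11, 1, 8, 3, 4, 0, 6, 2, 12, 7, 10, 5, 9]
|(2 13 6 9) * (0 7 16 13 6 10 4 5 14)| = |(0 7 16 13 10 4 5 14)(2 6 9)| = 24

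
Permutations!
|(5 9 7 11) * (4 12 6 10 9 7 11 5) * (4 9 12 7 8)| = 12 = |(4 7 5 8)(6 10 12)(9 11)|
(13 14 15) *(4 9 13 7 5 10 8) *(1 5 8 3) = (1 5 10 3)(4 9 13 14 15 7 8) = [0, 5, 2, 1, 9, 10, 6, 8, 4, 13, 3, 11, 12, 14, 15, 7]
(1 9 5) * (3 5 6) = (1 9 6 3 5) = [0, 9, 2, 5, 4, 1, 3, 7, 8, 6]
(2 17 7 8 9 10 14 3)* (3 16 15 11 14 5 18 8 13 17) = (2 3)(5 18 8 9 10)(7 13 17)(11 14 16 15) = [0, 1, 3, 2, 4, 18, 6, 13, 9, 10, 5, 14, 12, 17, 16, 11, 15, 7, 8]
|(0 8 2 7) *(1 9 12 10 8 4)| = 9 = |(0 4 1 9 12 10 8 2 7)|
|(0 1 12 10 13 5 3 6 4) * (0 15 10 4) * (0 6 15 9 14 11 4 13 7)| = 36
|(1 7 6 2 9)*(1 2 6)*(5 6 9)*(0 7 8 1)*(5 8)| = 6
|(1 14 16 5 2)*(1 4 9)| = 7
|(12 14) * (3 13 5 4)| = |(3 13 5 4)(12 14)| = 4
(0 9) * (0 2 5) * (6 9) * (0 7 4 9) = [6, 1, 5, 3, 9, 7, 0, 4, 8, 2] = (0 6)(2 5 7 4 9)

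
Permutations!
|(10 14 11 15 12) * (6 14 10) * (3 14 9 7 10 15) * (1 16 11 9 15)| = 24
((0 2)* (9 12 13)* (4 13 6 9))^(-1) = (0 2)(4 13)(6 12 9)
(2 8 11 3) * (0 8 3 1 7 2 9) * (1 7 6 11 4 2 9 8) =(0 1 6 11 7 9)(2 3 8 4) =[1, 6, 3, 8, 2, 5, 11, 9, 4, 0, 10, 7]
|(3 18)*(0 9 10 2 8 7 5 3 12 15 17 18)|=8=|(0 9 10 2 8 7 5 3)(12 15 17 18)|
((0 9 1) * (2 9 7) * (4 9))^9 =((0 7 2 4 9 1))^9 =(0 4)(1 2)(7 9)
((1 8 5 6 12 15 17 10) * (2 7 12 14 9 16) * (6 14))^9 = (1 15 2 14)(5 10 12 16)(7 9 8 17)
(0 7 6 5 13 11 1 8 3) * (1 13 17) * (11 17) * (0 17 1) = (0 7 6 5 11 13 1 8 3 17) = [7, 8, 2, 17, 4, 11, 5, 6, 3, 9, 10, 13, 12, 1, 14, 15, 16, 0]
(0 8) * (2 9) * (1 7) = (0 8)(1 7)(2 9) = [8, 7, 9, 3, 4, 5, 6, 1, 0, 2]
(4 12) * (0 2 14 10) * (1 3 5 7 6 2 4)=(0 4 12 1 3 5 7 6 2 14 10)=[4, 3, 14, 5, 12, 7, 2, 6, 8, 9, 0, 11, 1, 13, 10]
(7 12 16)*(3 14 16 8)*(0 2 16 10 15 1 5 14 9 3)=[2, 5, 16, 9, 4, 14, 6, 12, 0, 3, 15, 11, 8, 13, 10, 1, 7]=(0 2 16 7 12 8)(1 5 14 10 15)(3 9)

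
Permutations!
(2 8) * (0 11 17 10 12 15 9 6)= (0 11 17 10 12 15 9 6)(2 8)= [11, 1, 8, 3, 4, 5, 0, 7, 2, 6, 12, 17, 15, 13, 14, 9, 16, 10]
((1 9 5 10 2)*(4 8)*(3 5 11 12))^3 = ((1 9 11 12 3 5 10 2)(4 8))^3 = (1 12 10 9 3 2 11 5)(4 8)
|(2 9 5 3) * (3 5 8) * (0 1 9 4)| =|(0 1 9 8 3 2 4)| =7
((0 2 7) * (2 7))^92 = ((0 7))^92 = (7)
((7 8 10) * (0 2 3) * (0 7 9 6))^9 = ((0 2 3 7 8 10 9 6))^9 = (0 2 3 7 8 10 9 6)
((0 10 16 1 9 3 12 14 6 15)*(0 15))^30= (0 1 12)(3 6 16)(9 14 10)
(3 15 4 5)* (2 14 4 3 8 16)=(2 14 4 5 8 16)(3 15)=[0, 1, 14, 15, 5, 8, 6, 7, 16, 9, 10, 11, 12, 13, 4, 3, 2]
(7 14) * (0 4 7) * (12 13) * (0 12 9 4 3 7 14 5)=(0 3 7 5)(4 14 12 13 9)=[3, 1, 2, 7, 14, 0, 6, 5, 8, 4, 10, 11, 13, 9, 12]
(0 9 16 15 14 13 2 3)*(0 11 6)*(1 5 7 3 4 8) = (0 9 16 15 14 13 2 4 8 1 5 7 3 11 6) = [9, 5, 4, 11, 8, 7, 0, 3, 1, 16, 10, 6, 12, 2, 13, 14, 15]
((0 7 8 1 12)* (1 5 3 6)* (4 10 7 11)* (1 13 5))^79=(0 12 1 8 7 10 4 11)(3 5 13 6)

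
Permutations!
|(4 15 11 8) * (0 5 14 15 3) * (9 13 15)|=|(0 5 14 9 13 15 11 8 4 3)|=10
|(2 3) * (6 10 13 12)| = |(2 3)(6 10 13 12)| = 4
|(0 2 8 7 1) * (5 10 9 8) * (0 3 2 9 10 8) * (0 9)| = 6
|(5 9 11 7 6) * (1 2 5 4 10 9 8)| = 12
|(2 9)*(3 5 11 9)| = |(2 3 5 11 9)| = 5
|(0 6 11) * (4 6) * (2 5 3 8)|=4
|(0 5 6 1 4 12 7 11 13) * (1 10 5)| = |(0 1 4 12 7 11 13)(5 6 10)| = 21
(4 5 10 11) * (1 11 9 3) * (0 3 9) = (0 3 1 11 4 5 10) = [3, 11, 2, 1, 5, 10, 6, 7, 8, 9, 0, 4]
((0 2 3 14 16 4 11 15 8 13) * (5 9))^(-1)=((0 2 3 14 16 4 11 15 8 13)(5 9))^(-1)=(0 13 8 15 11 4 16 14 3 2)(5 9)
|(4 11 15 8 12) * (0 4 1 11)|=10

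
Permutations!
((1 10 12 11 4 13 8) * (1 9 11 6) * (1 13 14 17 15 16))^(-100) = ((1 10 12 6 13 8 9 11 4 14 17 15 16))^(-100) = (1 13 4 16 6 11 15 12 9 17 10 8 14)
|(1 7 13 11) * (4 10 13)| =|(1 7 4 10 13 11)| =6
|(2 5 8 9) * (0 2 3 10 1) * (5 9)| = 6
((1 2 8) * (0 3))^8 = (1 8 2)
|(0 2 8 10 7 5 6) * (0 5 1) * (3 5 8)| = |(0 2 3 5 6 8 10 7 1)| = 9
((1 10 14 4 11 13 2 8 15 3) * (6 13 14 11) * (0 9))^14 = (1 14 13 15 10 4 2 3 11 6 8)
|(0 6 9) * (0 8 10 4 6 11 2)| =15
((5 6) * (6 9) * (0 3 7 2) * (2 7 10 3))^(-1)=((0 2)(3 10)(5 9 6))^(-1)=(0 2)(3 10)(5 6 9)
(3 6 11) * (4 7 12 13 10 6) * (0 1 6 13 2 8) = (0 1 6 11 3 4 7 12 2 8)(10 13) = [1, 6, 8, 4, 7, 5, 11, 12, 0, 9, 13, 3, 2, 10]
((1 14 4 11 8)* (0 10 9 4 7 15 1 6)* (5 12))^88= ((0 10 9 4 11 8 6)(1 14 7 15)(5 12))^88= (15)(0 11 10 8 9 6 4)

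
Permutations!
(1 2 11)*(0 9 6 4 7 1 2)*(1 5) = (0 9 6 4 7 5 1)(2 11) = [9, 0, 11, 3, 7, 1, 4, 5, 8, 6, 10, 2]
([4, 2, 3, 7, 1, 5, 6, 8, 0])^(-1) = [8, 4, 1, 2, 0, 5, 6, 3, 7]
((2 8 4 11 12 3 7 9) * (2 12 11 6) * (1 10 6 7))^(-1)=(1 3 12 9 7 4 8 2 6 10)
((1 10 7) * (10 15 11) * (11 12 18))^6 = ((1 15 12 18 11 10 7))^6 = (1 7 10 11 18 12 15)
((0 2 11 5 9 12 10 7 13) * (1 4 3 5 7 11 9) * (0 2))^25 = (1 4 3 5)(2 11 9 7 12 13 10)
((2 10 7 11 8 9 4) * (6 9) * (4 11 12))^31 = ((2 10 7 12 4)(6 9 11 8))^31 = (2 10 7 12 4)(6 8 11 9)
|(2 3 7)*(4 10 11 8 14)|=15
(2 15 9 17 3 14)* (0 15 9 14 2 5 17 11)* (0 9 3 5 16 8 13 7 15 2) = (0 2 3)(5 17)(7 15 14 16 8 13)(9 11) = [2, 1, 3, 0, 4, 17, 6, 15, 13, 11, 10, 9, 12, 7, 16, 14, 8, 5]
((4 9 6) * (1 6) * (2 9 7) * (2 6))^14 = (1 9 2)(4 6 7)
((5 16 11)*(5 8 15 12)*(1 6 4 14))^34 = ((1 6 4 14)(5 16 11 8 15 12))^34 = (1 4)(5 15 11)(6 14)(8 16 12)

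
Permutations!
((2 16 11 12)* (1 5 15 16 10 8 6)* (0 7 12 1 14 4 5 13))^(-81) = (0 5 2 11 6)(1 14 7 15 10)(4 12 16 8 13)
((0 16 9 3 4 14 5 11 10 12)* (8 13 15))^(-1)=(0 12 10 11 5 14 4 3 9 16)(8 15 13)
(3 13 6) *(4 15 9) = (3 13 6)(4 15 9) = [0, 1, 2, 13, 15, 5, 3, 7, 8, 4, 10, 11, 12, 6, 14, 9]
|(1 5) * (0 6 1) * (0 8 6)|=4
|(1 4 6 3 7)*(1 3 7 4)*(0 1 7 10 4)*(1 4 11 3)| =6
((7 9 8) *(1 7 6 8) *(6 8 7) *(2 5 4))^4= (9)(2 5 4)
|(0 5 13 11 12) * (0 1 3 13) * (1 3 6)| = |(0 5)(1 6)(3 13 11 12)| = 4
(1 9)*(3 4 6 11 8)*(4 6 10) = [0, 9, 2, 6, 10, 5, 11, 7, 3, 1, 4, 8] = (1 9)(3 6 11 8)(4 10)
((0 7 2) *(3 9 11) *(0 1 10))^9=((0 7 2 1 10)(3 9 11))^9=(11)(0 10 1 2 7)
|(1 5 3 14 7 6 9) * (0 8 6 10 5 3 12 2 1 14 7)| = 35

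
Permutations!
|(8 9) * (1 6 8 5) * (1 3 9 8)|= |(1 6)(3 9 5)|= 6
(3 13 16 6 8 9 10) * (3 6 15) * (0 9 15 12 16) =(0 9 10 6 8 15 3 13)(12 16) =[9, 1, 2, 13, 4, 5, 8, 7, 15, 10, 6, 11, 16, 0, 14, 3, 12]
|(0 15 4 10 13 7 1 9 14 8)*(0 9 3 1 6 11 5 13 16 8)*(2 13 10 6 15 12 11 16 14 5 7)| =|(0 12 11 7 15 4 6 16 8 9 5 10 14)(1 3)(2 13)| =26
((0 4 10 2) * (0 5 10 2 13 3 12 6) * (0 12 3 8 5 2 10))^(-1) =(0 5 8 13 10 4)(6 12)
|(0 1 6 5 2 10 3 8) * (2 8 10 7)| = 10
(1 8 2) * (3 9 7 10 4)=(1 8 2)(3 9 7 10 4)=[0, 8, 1, 9, 3, 5, 6, 10, 2, 7, 4]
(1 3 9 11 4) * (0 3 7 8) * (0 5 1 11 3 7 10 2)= (0 7 8 5 1 10 2)(3 9)(4 11)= [7, 10, 0, 9, 11, 1, 6, 8, 5, 3, 2, 4]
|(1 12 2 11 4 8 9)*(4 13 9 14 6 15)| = |(1 12 2 11 13 9)(4 8 14 6 15)| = 30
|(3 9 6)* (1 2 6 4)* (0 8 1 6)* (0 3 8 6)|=8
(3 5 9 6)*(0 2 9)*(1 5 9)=(0 2 1 5)(3 9 6)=[2, 5, 1, 9, 4, 0, 3, 7, 8, 6]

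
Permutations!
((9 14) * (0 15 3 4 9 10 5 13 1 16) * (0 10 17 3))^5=(17)(0 15)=((0 15)(1 16 10 5 13)(3 4 9 14 17))^5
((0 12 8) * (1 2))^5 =(0 8 12)(1 2)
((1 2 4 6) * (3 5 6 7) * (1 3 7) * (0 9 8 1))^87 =((0 9 8 1 2 4)(3 5 6))^87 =(0 1)(2 9)(4 8)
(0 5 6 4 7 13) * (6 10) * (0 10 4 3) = (0 5 4 7 13 10 6 3) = [5, 1, 2, 0, 7, 4, 3, 13, 8, 9, 6, 11, 12, 10]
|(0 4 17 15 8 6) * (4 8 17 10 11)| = 6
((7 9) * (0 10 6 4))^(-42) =(0 6)(4 10) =((0 10 6 4)(7 9))^(-42)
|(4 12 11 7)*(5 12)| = |(4 5 12 11 7)| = 5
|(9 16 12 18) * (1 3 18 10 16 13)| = |(1 3 18 9 13)(10 16 12)| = 15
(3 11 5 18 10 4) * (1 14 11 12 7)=(1 14 11 5 18 10 4 3 12 7)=[0, 14, 2, 12, 3, 18, 6, 1, 8, 9, 4, 5, 7, 13, 11, 15, 16, 17, 10]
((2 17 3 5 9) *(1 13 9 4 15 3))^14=(1 17 2 9 13)(3 4)(5 15)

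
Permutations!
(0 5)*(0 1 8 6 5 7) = (0 7)(1 8 6 5) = [7, 8, 2, 3, 4, 1, 5, 0, 6]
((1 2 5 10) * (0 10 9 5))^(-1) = (0 2 1 10)(5 9)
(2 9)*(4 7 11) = (2 9)(4 7 11) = [0, 1, 9, 3, 7, 5, 6, 11, 8, 2, 10, 4]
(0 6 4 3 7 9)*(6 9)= (0 9)(3 7 6 4)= [9, 1, 2, 7, 3, 5, 4, 6, 8, 0]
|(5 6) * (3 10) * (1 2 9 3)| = 10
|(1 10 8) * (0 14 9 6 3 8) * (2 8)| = |(0 14 9 6 3 2 8 1 10)| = 9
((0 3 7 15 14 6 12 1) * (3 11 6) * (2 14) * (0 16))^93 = (0 12)(1 11)(2 7 14 15 3)(6 16)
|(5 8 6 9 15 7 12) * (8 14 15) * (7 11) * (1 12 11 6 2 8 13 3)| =18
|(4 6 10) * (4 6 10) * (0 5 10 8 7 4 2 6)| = 6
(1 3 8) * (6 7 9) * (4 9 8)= (1 3 4 9 6 7 8)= [0, 3, 2, 4, 9, 5, 7, 8, 1, 6]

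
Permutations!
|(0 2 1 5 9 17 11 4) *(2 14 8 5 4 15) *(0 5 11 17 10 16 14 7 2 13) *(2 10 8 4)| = 12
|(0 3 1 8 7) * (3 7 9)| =|(0 7)(1 8 9 3)| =4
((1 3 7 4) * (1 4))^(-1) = ((1 3 7))^(-1) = (1 7 3)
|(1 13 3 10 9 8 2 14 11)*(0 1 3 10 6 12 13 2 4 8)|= |(0 1 2 14 11 3 6 12 13 10 9)(4 8)|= 22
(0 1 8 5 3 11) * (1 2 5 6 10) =(0 2 5 3 11)(1 8 6 10) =[2, 8, 5, 11, 4, 3, 10, 7, 6, 9, 1, 0]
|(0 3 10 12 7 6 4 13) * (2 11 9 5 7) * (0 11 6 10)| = 10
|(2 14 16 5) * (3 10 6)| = 12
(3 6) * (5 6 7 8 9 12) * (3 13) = (3 7 8 9 12 5 6 13) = [0, 1, 2, 7, 4, 6, 13, 8, 9, 12, 10, 11, 5, 3]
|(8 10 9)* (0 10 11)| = 5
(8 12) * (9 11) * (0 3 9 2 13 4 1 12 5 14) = [3, 12, 13, 9, 1, 14, 6, 7, 5, 11, 10, 2, 8, 4, 0] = (0 3 9 11 2 13 4 1 12 8 5 14)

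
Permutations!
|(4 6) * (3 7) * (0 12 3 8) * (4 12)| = |(0 4 6 12 3 7 8)| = 7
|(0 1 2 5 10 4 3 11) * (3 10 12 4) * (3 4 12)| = 6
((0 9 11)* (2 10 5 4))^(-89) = (0 9 11)(2 4 5 10)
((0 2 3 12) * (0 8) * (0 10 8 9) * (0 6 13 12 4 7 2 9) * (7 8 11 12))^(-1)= ((0 9 6 13 7 2 3 4 8 10 11 12))^(-1)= (0 12 11 10 8 4 3 2 7 13 6 9)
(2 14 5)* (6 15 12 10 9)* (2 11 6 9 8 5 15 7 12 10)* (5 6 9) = (2 14 15 10 8 6 7 12)(5 11 9) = [0, 1, 14, 3, 4, 11, 7, 12, 6, 5, 8, 9, 2, 13, 15, 10]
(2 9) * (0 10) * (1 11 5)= [10, 11, 9, 3, 4, 1, 6, 7, 8, 2, 0, 5]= (0 10)(1 11 5)(2 9)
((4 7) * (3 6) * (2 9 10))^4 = ((2 9 10)(3 6)(4 7))^4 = (2 9 10)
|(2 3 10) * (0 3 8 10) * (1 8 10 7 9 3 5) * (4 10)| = 21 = |(0 5 1 8 7 9 3)(2 4 10)|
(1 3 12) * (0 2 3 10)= (0 2 3 12 1 10)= [2, 10, 3, 12, 4, 5, 6, 7, 8, 9, 0, 11, 1]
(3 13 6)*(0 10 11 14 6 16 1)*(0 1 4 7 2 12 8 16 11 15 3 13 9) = (0 10 15 3 9)(2 12 8 16 4 7)(6 13 11 14) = [10, 1, 12, 9, 7, 5, 13, 2, 16, 0, 15, 14, 8, 11, 6, 3, 4]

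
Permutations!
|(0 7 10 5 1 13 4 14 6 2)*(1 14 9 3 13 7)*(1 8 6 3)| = 36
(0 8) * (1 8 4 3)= (0 4 3 1 8)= [4, 8, 2, 1, 3, 5, 6, 7, 0]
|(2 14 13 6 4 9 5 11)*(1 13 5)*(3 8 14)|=30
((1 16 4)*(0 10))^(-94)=(1 4 16)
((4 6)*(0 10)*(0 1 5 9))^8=(0 5 10 9 1)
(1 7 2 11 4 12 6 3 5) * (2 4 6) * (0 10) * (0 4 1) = (0 10 4 12 2 11 6 3 5)(1 7) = [10, 7, 11, 5, 12, 0, 3, 1, 8, 9, 4, 6, 2]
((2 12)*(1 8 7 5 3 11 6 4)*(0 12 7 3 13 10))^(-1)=((0 12 2 7 5 13 10)(1 8 3 11 6 4))^(-1)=(0 10 13 5 7 2 12)(1 4 6 11 3 8)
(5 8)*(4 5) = [0, 1, 2, 3, 5, 8, 6, 7, 4] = (4 5 8)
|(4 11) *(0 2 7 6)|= 4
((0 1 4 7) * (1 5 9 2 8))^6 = (0 4 8 9)(1 2 5 7)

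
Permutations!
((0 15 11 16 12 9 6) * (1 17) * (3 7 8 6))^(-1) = (0 6 8 7 3 9 12 16 11 15)(1 17)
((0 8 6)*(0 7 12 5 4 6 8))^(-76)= (4 5 12 7 6)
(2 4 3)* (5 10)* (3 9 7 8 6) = (2 4 9 7 8 6 3)(5 10) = [0, 1, 4, 2, 9, 10, 3, 8, 6, 7, 5]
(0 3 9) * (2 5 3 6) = [6, 1, 5, 9, 4, 3, 2, 7, 8, 0] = (0 6 2 5 3 9)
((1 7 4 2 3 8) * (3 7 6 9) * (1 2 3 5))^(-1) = ((1 6 9 5)(2 7 4 3 8))^(-1) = (1 5 9 6)(2 8 3 4 7)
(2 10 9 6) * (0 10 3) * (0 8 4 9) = (0 10)(2 3 8 4 9 6) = [10, 1, 3, 8, 9, 5, 2, 7, 4, 6, 0]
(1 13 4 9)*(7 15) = (1 13 4 9)(7 15) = [0, 13, 2, 3, 9, 5, 6, 15, 8, 1, 10, 11, 12, 4, 14, 7]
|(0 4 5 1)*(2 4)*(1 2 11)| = 3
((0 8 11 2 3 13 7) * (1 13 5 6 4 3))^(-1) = (0 7 13 1 2 11 8)(3 4 6 5) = ((0 8 11 2 1 13 7)(3 5 6 4))^(-1)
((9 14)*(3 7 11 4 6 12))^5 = (3 12 6 4 11 7)(9 14) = ((3 7 11 4 6 12)(9 14))^5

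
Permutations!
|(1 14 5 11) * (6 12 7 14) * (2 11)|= |(1 6 12 7 14 5 2 11)|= 8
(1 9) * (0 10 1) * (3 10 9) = (0 9)(1 3 10) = [9, 3, 2, 10, 4, 5, 6, 7, 8, 0, 1]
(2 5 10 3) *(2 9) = (2 5 10 3 9) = [0, 1, 5, 9, 4, 10, 6, 7, 8, 2, 3]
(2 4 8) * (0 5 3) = (0 5 3)(2 4 8) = [5, 1, 4, 0, 8, 3, 6, 7, 2]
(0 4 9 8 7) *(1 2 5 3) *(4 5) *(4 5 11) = (0 11 4 9 8 7)(1 2 5 3) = [11, 2, 5, 1, 9, 3, 6, 0, 7, 8, 10, 4]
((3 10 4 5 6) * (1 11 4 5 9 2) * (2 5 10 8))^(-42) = (1 9 3)(2 4 6)(5 8 11)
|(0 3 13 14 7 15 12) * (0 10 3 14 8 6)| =|(0 14 7 15 12 10 3 13 8 6)| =10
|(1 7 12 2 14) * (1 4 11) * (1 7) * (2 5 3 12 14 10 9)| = |(2 10 9)(3 12 5)(4 11 7 14)| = 12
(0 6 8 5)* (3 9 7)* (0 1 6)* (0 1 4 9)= (0 1 6 8 5 4 9 7 3)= [1, 6, 2, 0, 9, 4, 8, 3, 5, 7]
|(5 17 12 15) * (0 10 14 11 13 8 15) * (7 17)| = 11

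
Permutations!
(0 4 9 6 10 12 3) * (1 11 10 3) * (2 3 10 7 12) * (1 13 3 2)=(0 4 9 6 10 1 11 7 12 13 3)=[4, 11, 2, 0, 9, 5, 10, 12, 8, 6, 1, 7, 13, 3]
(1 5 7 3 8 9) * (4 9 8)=(1 5 7 3 4 9)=[0, 5, 2, 4, 9, 7, 6, 3, 8, 1]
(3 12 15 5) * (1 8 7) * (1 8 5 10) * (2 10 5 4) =(1 4 2 10)(3 12 15 5)(7 8) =[0, 4, 10, 12, 2, 3, 6, 8, 7, 9, 1, 11, 15, 13, 14, 5]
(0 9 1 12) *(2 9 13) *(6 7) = [13, 12, 9, 3, 4, 5, 7, 6, 8, 1, 10, 11, 0, 2] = (0 13 2 9 1 12)(6 7)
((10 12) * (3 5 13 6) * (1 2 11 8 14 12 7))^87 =(1 7 10 12 14 8 11 2)(3 6 13 5)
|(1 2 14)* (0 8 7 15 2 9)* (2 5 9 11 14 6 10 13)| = |(0 8 7 15 5 9)(1 11 14)(2 6 10 13)| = 12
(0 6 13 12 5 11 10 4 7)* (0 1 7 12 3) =(0 6 13 3)(1 7)(4 12 5 11 10) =[6, 7, 2, 0, 12, 11, 13, 1, 8, 9, 4, 10, 5, 3]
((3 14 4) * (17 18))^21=(17 18)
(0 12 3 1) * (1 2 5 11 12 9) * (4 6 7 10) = (0 9 1)(2 5 11 12 3)(4 6 7 10) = [9, 0, 5, 2, 6, 11, 7, 10, 8, 1, 4, 12, 3]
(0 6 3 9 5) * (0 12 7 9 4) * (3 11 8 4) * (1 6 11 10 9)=(0 11 8 4)(1 6 10 9 5 12 7)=[11, 6, 2, 3, 0, 12, 10, 1, 4, 5, 9, 8, 7]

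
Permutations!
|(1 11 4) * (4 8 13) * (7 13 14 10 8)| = |(1 11 7 13 4)(8 14 10)| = 15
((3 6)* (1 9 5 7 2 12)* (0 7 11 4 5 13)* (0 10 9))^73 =(0 12 7 1 2)(3 6)(4 5 11)(9 13 10)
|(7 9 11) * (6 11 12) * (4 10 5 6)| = 8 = |(4 10 5 6 11 7 9 12)|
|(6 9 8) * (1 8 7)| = 5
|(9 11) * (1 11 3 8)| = |(1 11 9 3 8)| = 5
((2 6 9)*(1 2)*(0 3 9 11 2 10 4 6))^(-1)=((0 3 9 1 10 4 6 11 2))^(-1)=(0 2 11 6 4 10 1 9 3)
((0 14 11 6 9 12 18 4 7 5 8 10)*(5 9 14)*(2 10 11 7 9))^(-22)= (0 14 5 7 8 2 11 10 6)(4 12)(9 18)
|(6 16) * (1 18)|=|(1 18)(6 16)|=2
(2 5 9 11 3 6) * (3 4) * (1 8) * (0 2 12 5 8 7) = (0 2 8 1 7)(3 6 12 5 9 11 4) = [2, 7, 8, 6, 3, 9, 12, 0, 1, 11, 10, 4, 5]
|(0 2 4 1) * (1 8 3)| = 6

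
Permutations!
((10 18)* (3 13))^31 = (3 13)(10 18)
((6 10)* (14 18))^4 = (18)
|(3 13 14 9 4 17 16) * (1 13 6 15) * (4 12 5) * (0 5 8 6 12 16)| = 20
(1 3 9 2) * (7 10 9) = [0, 3, 1, 7, 4, 5, 6, 10, 8, 2, 9] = (1 3 7 10 9 2)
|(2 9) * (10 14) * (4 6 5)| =|(2 9)(4 6 5)(10 14)| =6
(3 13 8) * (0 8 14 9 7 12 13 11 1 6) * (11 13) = (0 8 3 13 14 9 7 12 11 1 6) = [8, 6, 2, 13, 4, 5, 0, 12, 3, 7, 10, 1, 11, 14, 9]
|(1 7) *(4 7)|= |(1 4 7)|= 3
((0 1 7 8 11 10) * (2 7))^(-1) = (0 10 11 8 7 2 1)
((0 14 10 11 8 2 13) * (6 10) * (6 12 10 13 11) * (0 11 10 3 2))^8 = ((0 14 12 3 2 10 6 13 11 8))^8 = (0 11 6 2 12)(3 14 8 13 10)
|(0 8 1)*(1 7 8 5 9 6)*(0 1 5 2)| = 6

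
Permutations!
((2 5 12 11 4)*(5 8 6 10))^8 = (12)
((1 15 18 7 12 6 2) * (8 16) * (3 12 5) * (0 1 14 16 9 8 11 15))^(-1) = ((0 1)(2 14 16 11 15 18 7 5 3 12 6)(8 9))^(-1) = (0 1)(2 6 12 3 5 7 18 15 11 16 14)(8 9)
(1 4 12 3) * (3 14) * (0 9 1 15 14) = (0 9 1 4 12)(3 15 14) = [9, 4, 2, 15, 12, 5, 6, 7, 8, 1, 10, 11, 0, 13, 3, 14]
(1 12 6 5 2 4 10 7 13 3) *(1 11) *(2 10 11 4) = [0, 12, 2, 4, 11, 10, 5, 13, 8, 9, 7, 1, 6, 3] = (1 12 6 5 10 7 13 3 4 11)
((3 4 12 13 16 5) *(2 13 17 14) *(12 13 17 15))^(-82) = (2 14 17)(3 16 4 5 13) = ((2 17 14)(3 4 13 16 5)(12 15))^(-82)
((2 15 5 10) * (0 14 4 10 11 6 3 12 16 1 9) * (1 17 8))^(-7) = ((0 14 4 10 2 15 5 11 6 3 12 16 17 8 1 9))^(-7) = (0 3 4 16 2 8 5 9 6 14 12 10 17 15 1 11)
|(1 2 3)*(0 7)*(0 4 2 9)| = |(0 7 4 2 3 1 9)| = 7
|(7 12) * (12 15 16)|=|(7 15 16 12)|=4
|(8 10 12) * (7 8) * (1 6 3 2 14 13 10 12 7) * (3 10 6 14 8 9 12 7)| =11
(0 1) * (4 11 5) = (0 1)(4 11 5) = [1, 0, 2, 3, 11, 4, 6, 7, 8, 9, 10, 5]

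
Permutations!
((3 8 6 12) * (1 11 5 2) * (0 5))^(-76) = ((0 5 2 1 11)(3 8 6 12))^(-76) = (12)(0 11 1 2 5)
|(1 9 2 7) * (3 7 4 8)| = 7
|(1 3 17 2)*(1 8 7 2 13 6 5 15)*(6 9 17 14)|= |(1 3 14 6 5 15)(2 8 7)(9 17 13)|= 6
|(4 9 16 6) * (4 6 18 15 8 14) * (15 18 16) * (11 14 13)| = |(18)(4 9 15 8 13 11 14)| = 7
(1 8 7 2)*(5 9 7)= [0, 8, 1, 3, 4, 9, 6, 2, 5, 7]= (1 8 5 9 7 2)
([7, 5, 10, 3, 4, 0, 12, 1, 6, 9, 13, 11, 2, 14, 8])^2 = [1, 0, 13, 3, 4, 7, 2, 5, 12, 9, 14, 11, 10, 8, 6]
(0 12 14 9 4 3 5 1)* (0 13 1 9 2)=(0 12 14 2)(1 13)(3 5 9 4)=[12, 13, 0, 5, 3, 9, 6, 7, 8, 4, 10, 11, 14, 1, 2]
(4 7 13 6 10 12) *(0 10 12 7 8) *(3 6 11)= (0 10 7 13 11 3 6 12 4 8)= [10, 1, 2, 6, 8, 5, 12, 13, 0, 9, 7, 3, 4, 11]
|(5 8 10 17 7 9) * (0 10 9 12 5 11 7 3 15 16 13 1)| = |(0 10 17 3 15 16 13 1)(5 8 9 11 7 12)| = 24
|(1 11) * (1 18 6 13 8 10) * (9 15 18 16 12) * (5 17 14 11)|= 14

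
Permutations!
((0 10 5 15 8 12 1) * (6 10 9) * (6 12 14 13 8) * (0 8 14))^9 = ((0 9 12 1 8)(5 15 6 10)(13 14))^9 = (0 8 1 12 9)(5 15 6 10)(13 14)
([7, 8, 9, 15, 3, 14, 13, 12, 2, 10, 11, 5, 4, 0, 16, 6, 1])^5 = (0 15 12 13 3 7 6 4)(1 11 8 5 2 14 9 16 10)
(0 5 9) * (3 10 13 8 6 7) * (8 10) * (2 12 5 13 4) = [13, 1, 12, 8, 2, 9, 7, 3, 6, 0, 4, 11, 5, 10] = (0 13 10 4 2 12 5 9)(3 8 6 7)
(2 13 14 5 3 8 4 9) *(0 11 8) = (0 11 8 4 9 2 13 14 5 3) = [11, 1, 13, 0, 9, 3, 6, 7, 4, 2, 10, 8, 12, 14, 5]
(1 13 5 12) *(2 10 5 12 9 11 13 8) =(1 8 2 10 5 9 11 13 12) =[0, 8, 10, 3, 4, 9, 6, 7, 2, 11, 5, 13, 1, 12]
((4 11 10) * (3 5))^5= (3 5)(4 10 11)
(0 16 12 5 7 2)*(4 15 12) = (0 16 4 15 12 5 7 2) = [16, 1, 0, 3, 15, 7, 6, 2, 8, 9, 10, 11, 5, 13, 14, 12, 4]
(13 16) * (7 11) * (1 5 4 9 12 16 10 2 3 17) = (1 5 4 9 12 16 13 10 2 3 17)(7 11) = [0, 5, 3, 17, 9, 4, 6, 11, 8, 12, 2, 7, 16, 10, 14, 15, 13, 1]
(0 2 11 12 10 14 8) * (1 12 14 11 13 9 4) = (0 2 13 9 4 1 12 10 11 14 8) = [2, 12, 13, 3, 1, 5, 6, 7, 0, 4, 11, 14, 10, 9, 8]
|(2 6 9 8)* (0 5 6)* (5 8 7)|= |(0 8 2)(5 6 9 7)|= 12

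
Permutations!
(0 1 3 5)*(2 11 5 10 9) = (0 1 3 10 9 2 11 5) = [1, 3, 11, 10, 4, 0, 6, 7, 8, 2, 9, 5]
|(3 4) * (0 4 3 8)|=3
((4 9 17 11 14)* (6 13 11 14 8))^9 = (4 9 17 14)(6 13 11 8)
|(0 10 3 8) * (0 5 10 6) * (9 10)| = |(0 6)(3 8 5 9 10)| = 10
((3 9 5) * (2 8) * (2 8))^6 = (9)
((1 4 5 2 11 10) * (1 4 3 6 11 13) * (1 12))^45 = (1 4)(2 6)(3 5)(10 12)(11 13)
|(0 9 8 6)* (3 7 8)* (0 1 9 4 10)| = 6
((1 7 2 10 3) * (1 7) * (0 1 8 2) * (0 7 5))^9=(0 8 10 5 1 2 3)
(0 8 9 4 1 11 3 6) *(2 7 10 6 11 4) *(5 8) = (0 5 8 9 2 7 10 6)(1 4)(3 11) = [5, 4, 7, 11, 1, 8, 0, 10, 9, 2, 6, 3]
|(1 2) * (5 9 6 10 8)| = 10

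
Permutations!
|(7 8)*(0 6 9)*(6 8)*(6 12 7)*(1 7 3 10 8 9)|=14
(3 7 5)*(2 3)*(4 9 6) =(2 3 7 5)(4 9 6) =[0, 1, 3, 7, 9, 2, 4, 5, 8, 6]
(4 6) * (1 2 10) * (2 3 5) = (1 3 5 2 10)(4 6) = [0, 3, 10, 5, 6, 2, 4, 7, 8, 9, 1]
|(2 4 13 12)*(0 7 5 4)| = 7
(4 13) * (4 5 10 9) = (4 13 5 10 9) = [0, 1, 2, 3, 13, 10, 6, 7, 8, 4, 9, 11, 12, 5]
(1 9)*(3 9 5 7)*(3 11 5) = [0, 3, 2, 9, 4, 7, 6, 11, 8, 1, 10, 5] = (1 3 9)(5 7 11)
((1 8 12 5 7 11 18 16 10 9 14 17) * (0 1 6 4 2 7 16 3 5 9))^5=((0 1 8 12 9 14 17 6 4 2 7 11 18 3 5 16 10))^5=(0 14 7 16 12 4 3 1 17 11 10 9 2 5 8 6 18)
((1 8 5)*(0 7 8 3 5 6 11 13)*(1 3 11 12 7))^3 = ((0 1 11 13)(3 5)(6 12 7 8))^3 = (0 13 11 1)(3 5)(6 8 7 12)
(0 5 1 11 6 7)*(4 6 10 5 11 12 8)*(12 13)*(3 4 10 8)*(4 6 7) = (0 11 8 10 5 1 13 12 3 6 4 7) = [11, 13, 2, 6, 7, 1, 4, 0, 10, 9, 5, 8, 3, 12]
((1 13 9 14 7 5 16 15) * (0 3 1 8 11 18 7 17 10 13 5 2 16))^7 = (18)(0 5 1 3)(9 17 13 14 10)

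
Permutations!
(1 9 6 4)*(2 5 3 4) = [0, 9, 5, 4, 1, 3, 2, 7, 8, 6] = (1 9 6 2 5 3 4)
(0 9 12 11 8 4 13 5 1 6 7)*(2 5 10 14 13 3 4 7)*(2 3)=(0 9 12 11 8 7)(1 6 3 4 2 5)(10 14 13)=[9, 6, 5, 4, 2, 1, 3, 0, 7, 12, 14, 8, 11, 10, 13]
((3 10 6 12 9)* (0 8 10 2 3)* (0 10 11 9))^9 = ((0 8 11 9 10 6 12)(2 3))^9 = (0 11 10 12 8 9 6)(2 3)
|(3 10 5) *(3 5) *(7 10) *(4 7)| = 4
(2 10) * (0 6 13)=(0 6 13)(2 10)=[6, 1, 10, 3, 4, 5, 13, 7, 8, 9, 2, 11, 12, 0]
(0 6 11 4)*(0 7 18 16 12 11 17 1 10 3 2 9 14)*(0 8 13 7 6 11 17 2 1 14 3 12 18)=(0 11 4 6 2 9 3 1 10 12 17 14 8 13 7)(16 18)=[11, 10, 9, 1, 6, 5, 2, 0, 13, 3, 12, 4, 17, 7, 8, 15, 18, 14, 16]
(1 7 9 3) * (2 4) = [0, 7, 4, 1, 2, 5, 6, 9, 8, 3] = (1 7 9 3)(2 4)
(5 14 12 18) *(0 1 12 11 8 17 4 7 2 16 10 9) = (0 1 12 18 5 14 11 8 17 4 7 2 16 10 9) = [1, 12, 16, 3, 7, 14, 6, 2, 17, 0, 9, 8, 18, 13, 11, 15, 10, 4, 5]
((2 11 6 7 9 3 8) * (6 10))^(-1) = (2 8 3 9 7 6 10 11)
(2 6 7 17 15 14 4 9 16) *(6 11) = (2 11 6 7 17 15 14 4 9 16) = [0, 1, 11, 3, 9, 5, 7, 17, 8, 16, 10, 6, 12, 13, 4, 14, 2, 15]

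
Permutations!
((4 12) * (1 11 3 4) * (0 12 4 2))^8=((0 12 1 11 3 2))^8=(0 1 3)(2 12 11)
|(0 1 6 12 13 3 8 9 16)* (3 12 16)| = 12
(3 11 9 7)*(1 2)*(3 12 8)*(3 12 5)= (1 2)(3 11 9 7 5)(8 12)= [0, 2, 1, 11, 4, 3, 6, 5, 12, 7, 10, 9, 8]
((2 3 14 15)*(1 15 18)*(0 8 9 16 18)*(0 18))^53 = ((0 8 9 16)(1 15 2 3 14 18))^53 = (0 8 9 16)(1 18 14 3 2 15)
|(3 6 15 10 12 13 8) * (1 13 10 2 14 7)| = |(1 13 8 3 6 15 2 14 7)(10 12)| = 18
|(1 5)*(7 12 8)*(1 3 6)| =|(1 5 3 6)(7 12 8)| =12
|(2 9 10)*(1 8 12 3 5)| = |(1 8 12 3 5)(2 9 10)| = 15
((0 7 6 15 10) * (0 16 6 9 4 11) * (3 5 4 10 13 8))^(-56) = (0 3 6 7 5 15 9 4 13 10 11 8 16)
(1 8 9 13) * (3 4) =(1 8 9 13)(3 4) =[0, 8, 2, 4, 3, 5, 6, 7, 9, 13, 10, 11, 12, 1]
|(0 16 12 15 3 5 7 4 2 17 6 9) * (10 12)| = 13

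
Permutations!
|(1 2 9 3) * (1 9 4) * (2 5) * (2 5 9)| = 5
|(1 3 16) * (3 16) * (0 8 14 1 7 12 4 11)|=9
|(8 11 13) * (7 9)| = |(7 9)(8 11 13)| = 6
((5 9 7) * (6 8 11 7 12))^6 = (5 7 11 8 6 12 9)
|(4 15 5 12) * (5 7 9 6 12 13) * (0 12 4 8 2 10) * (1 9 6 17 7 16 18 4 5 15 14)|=60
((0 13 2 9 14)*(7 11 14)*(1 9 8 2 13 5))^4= (0 7 5 11 1 14 9)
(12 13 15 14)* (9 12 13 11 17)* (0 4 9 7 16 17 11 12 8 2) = (0 4 9 8 2)(7 16 17)(13 15 14) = [4, 1, 0, 3, 9, 5, 6, 16, 2, 8, 10, 11, 12, 15, 13, 14, 17, 7]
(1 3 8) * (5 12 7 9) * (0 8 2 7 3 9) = [8, 9, 7, 2, 4, 12, 6, 0, 1, 5, 10, 11, 3] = (0 8 1 9 5 12 3 2 7)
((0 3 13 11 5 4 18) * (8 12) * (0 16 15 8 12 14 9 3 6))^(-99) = ((0 6)(3 13 11 5 4 18 16 15 8 14 9))^(-99) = (18)(0 6)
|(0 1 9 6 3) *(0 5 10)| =|(0 1 9 6 3 5 10)| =7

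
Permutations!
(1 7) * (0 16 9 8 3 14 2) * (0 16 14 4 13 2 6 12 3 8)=(0 14 6 12 3 4 13 2 16 9)(1 7)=[14, 7, 16, 4, 13, 5, 12, 1, 8, 0, 10, 11, 3, 2, 6, 15, 9]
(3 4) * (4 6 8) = (3 6 8 4) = [0, 1, 2, 6, 3, 5, 8, 7, 4]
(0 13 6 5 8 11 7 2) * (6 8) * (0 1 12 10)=[13, 12, 1, 3, 4, 6, 5, 2, 11, 9, 0, 7, 10, 8]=(0 13 8 11 7 2 1 12 10)(5 6)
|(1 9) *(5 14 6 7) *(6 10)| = 10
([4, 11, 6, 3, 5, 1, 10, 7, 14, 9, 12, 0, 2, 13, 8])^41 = (0 4 5 1 11)(2 6 10 12)(8 14)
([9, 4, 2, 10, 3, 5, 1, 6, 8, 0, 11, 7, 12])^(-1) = [9, 6, 2, 4, 1, 5, 7, 11, 8, 0, 3, 10, 12]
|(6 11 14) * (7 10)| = 6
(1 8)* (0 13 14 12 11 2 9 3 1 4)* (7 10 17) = (0 13 14 12 11 2 9 3 1 8 4)(7 10 17) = [13, 8, 9, 1, 0, 5, 6, 10, 4, 3, 17, 2, 11, 14, 12, 15, 16, 7]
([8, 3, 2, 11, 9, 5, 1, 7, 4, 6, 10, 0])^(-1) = [11, 6, 2, 1, 8, 5, 9, 7, 0, 4, 10, 3]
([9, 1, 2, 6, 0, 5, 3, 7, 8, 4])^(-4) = (0 4 9)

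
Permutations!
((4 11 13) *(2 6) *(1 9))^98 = (4 13 11) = ((1 9)(2 6)(4 11 13))^98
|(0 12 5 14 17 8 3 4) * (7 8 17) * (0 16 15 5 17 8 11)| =12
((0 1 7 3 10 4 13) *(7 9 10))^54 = ((0 1 9 10 4 13)(3 7))^54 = (13)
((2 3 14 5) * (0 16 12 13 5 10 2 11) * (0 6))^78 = (0 16 12 13 5 11 6)(2 14)(3 10)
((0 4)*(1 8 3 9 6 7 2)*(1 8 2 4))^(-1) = ((0 1 2 8 3 9 6 7 4))^(-1) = (0 4 7 6 9 3 8 2 1)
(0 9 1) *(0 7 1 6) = (0 9 6)(1 7) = [9, 7, 2, 3, 4, 5, 0, 1, 8, 6]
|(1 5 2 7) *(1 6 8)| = |(1 5 2 7 6 8)| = 6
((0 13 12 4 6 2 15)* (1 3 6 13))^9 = (0 6)(1 2)(3 15)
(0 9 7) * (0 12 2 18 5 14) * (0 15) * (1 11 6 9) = (0 1 11 6 9 7 12 2 18 5 14 15) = [1, 11, 18, 3, 4, 14, 9, 12, 8, 7, 10, 6, 2, 13, 15, 0, 16, 17, 5]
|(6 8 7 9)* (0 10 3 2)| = 4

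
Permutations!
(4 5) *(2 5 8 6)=(2 5 4 8 6)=[0, 1, 5, 3, 8, 4, 2, 7, 6]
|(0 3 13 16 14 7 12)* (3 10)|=|(0 10 3 13 16 14 7 12)|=8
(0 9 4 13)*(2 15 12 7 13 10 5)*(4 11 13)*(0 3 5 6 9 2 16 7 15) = (0 2)(3 5 16 7 4 10 6 9 11 13)(12 15) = [2, 1, 0, 5, 10, 16, 9, 4, 8, 11, 6, 13, 15, 3, 14, 12, 7]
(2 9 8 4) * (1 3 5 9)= (1 3 5 9 8 4 2)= [0, 3, 1, 5, 2, 9, 6, 7, 4, 8]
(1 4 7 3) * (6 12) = (1 4 7 3)(6 12) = [0, 4, 2, 1, 7, 5, 12, 3, 8, 9, 10, 11, 6]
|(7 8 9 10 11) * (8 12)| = 6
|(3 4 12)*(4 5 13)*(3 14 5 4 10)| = 7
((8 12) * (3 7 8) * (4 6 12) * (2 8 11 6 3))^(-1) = (2 12 6 11 7 3 4 8)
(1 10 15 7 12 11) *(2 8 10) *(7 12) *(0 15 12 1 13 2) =(0 15 1)(2 8 10 12 11 13) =[15, 0, 8, 3, 4, 5, 6, 7, 10, 9, 12, 13, 11, 2, 14, 1]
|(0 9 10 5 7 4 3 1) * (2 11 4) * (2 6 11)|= 10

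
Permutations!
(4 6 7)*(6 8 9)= (4 8 9 6 7)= [0, 1, 2, 3, 8, 5, 7, 4, 9, 6]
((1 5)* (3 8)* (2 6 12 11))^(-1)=((1 5)(2 6 12 11)(3 8))^(-1)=(1 5)(2 11 12 6)(3 8)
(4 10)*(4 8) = [0, 1, 2, 3, 10, 5, 6, 7, 4, 9, 8] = (4 10 8)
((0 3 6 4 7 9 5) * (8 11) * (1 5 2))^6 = ((0 3 6 4 7 9 2 1 5)(8 11))^6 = (11)(0 2 4)(1 7 3)(5 9 6)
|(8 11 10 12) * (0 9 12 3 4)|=8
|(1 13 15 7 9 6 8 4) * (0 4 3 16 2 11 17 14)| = |(0 4 1 13 15 7 9 6 8 3 16 2 11 17 14)| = 15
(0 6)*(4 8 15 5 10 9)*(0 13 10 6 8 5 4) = (0 8 15 4 5 6 13 10 9) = [8, 1, 2, 3, 5, 6, 13, 7, 15, 0, 9, 11, 12, 10, 14, 4]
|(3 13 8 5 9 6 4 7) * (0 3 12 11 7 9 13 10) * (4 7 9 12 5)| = 9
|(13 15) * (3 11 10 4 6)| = 10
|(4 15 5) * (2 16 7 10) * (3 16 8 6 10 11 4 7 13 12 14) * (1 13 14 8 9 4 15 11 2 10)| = |(1 13 12 8 6)(2 9 4 11 15 5 7)(3 16 14)| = 105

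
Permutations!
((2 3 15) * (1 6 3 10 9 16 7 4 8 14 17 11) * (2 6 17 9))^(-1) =(1 11 17)(2 10)(3 6 15)(4 7 16 9 14 8)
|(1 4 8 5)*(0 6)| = |(0 6)(1 4 8 5)| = 4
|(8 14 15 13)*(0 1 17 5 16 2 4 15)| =|(0 1 17 5 16 2 4 15 13 8 14)| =11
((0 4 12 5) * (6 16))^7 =((0 4 12 5)(6 16))^7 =(0 5 12 4)(6 16)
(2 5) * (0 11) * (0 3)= (0 11 3)(2 5)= [11, 1, 5, 0, 4, 2, 6, 7, 8, 9, 10, 3]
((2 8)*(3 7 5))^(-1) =(2 8)(3 5 7)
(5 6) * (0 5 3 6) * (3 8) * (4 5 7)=(0 7 4 5)(3 6 8)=[7, 1, 2, 6, 5, 0, 8, 4, 3]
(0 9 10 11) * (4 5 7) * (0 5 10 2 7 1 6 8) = (0 9 2 7 4 10 11 5 1 6 8) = [9, 6, 7, 3, 10, 1, 8, 4, 0, 2, 11, 5]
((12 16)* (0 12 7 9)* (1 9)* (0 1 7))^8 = ((0 12 16)(1 9))^8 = (0 16 12)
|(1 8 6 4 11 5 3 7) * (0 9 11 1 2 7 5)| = 12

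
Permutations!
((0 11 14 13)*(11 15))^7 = (0 11 13 15 14)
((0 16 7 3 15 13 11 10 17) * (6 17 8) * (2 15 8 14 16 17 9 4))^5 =((0 17)(2 15 13 11 10 14 16 7 3 8 6 9 4))^5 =(0 17)(2 14 6 13 7 4 10 8 15 16 9 11 3)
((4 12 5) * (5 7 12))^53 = (4 5)(7 12)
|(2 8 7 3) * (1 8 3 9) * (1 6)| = 10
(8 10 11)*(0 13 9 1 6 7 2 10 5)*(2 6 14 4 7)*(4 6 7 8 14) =(0 13 9 1 4 8 5)(2 10 11 14 6) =[13, 4, 10, 3, 8, 0, 2, 7, 5, 1, 11, 14, 12, 9, 6]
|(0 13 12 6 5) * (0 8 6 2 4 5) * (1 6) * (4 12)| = 14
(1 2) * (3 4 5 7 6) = (1 2)(3 4 5 7 6) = [0, 2, 1, 4, 5, 7, 3, 6]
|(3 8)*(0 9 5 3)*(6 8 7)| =7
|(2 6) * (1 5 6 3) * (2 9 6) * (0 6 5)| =7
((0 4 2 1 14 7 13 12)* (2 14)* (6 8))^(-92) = (0 13 14)(4 12 7)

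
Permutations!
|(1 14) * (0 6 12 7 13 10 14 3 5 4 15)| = 12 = |(0 6 12 7 13 10 14 1 3 5 4 15)|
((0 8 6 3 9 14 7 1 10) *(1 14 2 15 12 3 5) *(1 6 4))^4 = (0 10 1 4 8)(2 9 3 12 15) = ((0 8 4 1 10)(2 15 12 3 9)(5 6)(7 14))^4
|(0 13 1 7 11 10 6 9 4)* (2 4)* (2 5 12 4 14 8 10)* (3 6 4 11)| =15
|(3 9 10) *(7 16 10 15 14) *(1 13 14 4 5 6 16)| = 8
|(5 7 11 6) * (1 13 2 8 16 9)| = 12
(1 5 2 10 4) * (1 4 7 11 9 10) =[0, 5, 1, 3, 4, 2, 6, 11, 8, 10, 7, 9] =(1 5 2)(7 11 9 10)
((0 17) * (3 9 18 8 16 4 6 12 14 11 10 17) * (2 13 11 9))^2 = ((0 3 2 13 11 10 17)(4 6 12 14 9 18 8 16))^2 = (0 2 11 17 3 13 10)(4 12 9 8)(6 14 18 16)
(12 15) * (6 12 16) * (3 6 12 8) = (3 6 8)(12 15 16) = [0, 1, 2, 6, 4, 5, 8, 7, 3, 9, 10, 11, 15, 13, 14, 16, 12]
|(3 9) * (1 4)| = 2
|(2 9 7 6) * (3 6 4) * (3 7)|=|(2 9 3 6)(4 7)|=4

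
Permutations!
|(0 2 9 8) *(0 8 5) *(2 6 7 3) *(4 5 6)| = 15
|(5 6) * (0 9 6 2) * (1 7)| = 10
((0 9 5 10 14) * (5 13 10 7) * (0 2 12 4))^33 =((0 9 13 10 14 2 12 4)(5 7))^33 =(0 9 13 10 14 2 12 4)(5 7)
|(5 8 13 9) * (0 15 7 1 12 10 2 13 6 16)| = |(0 15 7 1 12 10 2 13 9 5 8 6 16)| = 13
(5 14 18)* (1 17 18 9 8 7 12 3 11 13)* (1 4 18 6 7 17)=(3 11 13 4 18 5 14 9 8 17 6 7 12)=[0, 1, 2, 11, 18, 14, 7, 12, 17, 8, 10, 13, 3, 4, 9, 15, 16, 6, 5]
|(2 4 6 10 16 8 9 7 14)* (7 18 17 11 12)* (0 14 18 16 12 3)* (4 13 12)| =30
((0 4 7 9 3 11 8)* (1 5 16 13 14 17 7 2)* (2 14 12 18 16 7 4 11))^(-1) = ((0 11 8)(1 5 7 9 3 2)(4 14 17)(12 18 16 13))^(-1) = (0 8 11)(1 2 3 9 7 5)(4 17 14)(12 13 16 18)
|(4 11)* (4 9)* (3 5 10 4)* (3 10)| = |(3 5)(4 11 9 10)| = 4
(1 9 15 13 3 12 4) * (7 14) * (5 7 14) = (1 9 15 13 3 12 4)(5 7) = [0, 9, 2, 12, 1, 7, 6, 5, 8, 15, 10, 11, 4, 3, 14, 13]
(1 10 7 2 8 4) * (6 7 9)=(1 10 9 6 7 2 8 4)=[0, 10, 8, 3, 1, 5, 7, 2, 4, 6, 9]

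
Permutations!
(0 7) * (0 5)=(0 7 5)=[7, 1, 2, 3, 4, 0, 6, 5]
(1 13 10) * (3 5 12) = (1 13 10)(3 5 12) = [0, 13, 2, 5, 4, 12, 6, 7, 8, 9, 1, 11, 3, 10]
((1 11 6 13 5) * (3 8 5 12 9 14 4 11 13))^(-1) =((1 13 12 9 14 4 11 6 3 8 5))^(-1) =(1 5 8 3 6 11 4 14 9 12 13)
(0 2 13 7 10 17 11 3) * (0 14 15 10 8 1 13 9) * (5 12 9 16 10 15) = (0 2 16 10 17 11 3 14 5 12 9)(1 13 7 8) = [2, 13, 16, 14, 4, 12, 6, 8, 1, 0, 17, 3, 9, 7, 5, 15, 10, 11]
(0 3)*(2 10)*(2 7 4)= (0 3)(2 10 7 4)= [3, 1, 10, 0, 2, 5, 6, 4, 8, 9, 7]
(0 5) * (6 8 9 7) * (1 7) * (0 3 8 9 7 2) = (0 5 3 8 7 6 9 1 2) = [5, 2, 0, 8, 4, 3, 9, 6, 7, 1]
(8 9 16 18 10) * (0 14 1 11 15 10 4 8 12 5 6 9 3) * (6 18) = (0 14 1 11 15 10 12 5 18 4 8 3)(6 9 16) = [14, 11, 2, 0, 8, 18, 9, 7, 3, 16, 12, 15, 5, 13, 1, 10, 6, 17, 4]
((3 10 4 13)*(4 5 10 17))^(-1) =((3 17 4 13)(5 10))^(-1) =(3 13 4 17)(5 10)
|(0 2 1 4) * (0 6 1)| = 6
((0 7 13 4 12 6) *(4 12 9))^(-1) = ((0 7 13 12 6)(4 9))^(-1) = (0 6 12 13 7)(4 9)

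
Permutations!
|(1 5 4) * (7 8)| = 6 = |(1 5 4)(7 8)|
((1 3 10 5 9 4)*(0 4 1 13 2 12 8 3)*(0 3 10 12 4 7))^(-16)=((0 7)(1 3 12 8 10 5 9)(2 4 13))^(-16)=(1 5 8 3 9 10 12)(2 13 4)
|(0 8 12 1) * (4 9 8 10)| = |(0 10 4 9 8 12 1)| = 7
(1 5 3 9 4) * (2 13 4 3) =(1 5 2 13 4)(3 9) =[0, 5, 13, 9, 1, 2, 6, 7, 8, 3, 10, 11, 12, 4]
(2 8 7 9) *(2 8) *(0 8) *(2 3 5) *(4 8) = (0 4 8 7 9)(2 3 5) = [4, 1, 3, 5, 8, 2, 6, 9, 7, 0]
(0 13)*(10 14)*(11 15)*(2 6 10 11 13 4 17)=(0 4 17 2 6 10 14 11 15 13)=[4, 1, 6, 3, 17, 5, 10, 7, 8, 9, 14, 15, 12, 0, 11, 13, 16, 2]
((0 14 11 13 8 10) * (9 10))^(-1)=((0 14 11 13 8 9 10))^(-1)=(0 10 9 8 13 11 14)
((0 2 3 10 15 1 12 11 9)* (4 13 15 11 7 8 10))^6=(0 1 9 15 11 13 10 4 8 3 7 2 12)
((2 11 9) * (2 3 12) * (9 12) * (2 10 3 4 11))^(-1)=(3 10 12 11 4 9)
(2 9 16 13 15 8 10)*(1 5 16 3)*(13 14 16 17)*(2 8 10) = (1 5 17 13 15 10 8 2 9 3)(14 16) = [0, 5, 9, 1, 4, 17, 6, 7, 2, 3, 8, 11, 12, 15, 16, 10, 14, 13]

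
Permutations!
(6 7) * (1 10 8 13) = (1 10 8 13)(6 7) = [0, 10, 2, 3, 4, 5, 7, 6, 13, 9, 8, 11, 12, 1]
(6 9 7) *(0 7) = [7, 1, 2, 3, 4, 5, 9, 6, 8, 0] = (0 7 6 9)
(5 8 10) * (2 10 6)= (2 10 5 8 6)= [0, 1, 10, 3, 4, 8, 2, 7, 6, 9, 5]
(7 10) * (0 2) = (0 2)(7 10) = [2, 1, 0, 3, 4, 5, 6, 10, 8, 9, 7]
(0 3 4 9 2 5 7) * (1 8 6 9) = (0 3 4 1 8 6 9 2 5 7) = [3, 8, 5, 4, 1, 7, 9, 0, 6, 2]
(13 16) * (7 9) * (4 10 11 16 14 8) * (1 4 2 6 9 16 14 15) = (1 4 10 11 14 8 2 6 9 7 16 13 15) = [0, 4, 6, 3, 10, 5, 9, 16, 2, 7, 11, 14, 12, 15, 8, 1, 13]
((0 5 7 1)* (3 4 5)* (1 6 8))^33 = ((0 3 4 5 7 6 8 1))^33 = (0 3 4 5 7 6 8 1)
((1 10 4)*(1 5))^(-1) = ((1 10 4 5))^(-1) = (1 5 4 10)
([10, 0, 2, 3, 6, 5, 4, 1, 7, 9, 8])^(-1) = (0 1 7 8 10)(4 6)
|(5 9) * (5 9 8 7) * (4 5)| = 4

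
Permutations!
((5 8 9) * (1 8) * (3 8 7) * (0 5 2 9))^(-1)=(0 8 3 7 1 5)(2 9)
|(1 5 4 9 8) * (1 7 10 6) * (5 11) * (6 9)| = 20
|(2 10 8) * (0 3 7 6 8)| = |(0 3 7 6 8 2 10)| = 7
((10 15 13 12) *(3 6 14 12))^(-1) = (3 13 15 10 12 14 6)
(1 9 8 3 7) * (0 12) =[12, 9, 2, 7, 4, 5, 6, 1, 3, 8, 10, 11, 0] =(0 12)(1 9 8 3 7)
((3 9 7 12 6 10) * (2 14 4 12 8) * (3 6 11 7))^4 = ((2 14 4 12 11 7 8)(3 9)(6 10))^4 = (2 11 14 7 4 8 12)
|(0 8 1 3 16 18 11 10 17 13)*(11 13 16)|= |(0 8 1 3 11 10 17 16 18 13)|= 10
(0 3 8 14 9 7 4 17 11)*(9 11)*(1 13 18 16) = (0 3 8 14 11)(1 13 18 16)(4 17 9 7) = [3, 13, 2, 8, 17, 5, 6, 4, 14, 7, 10, 0, 12, 18, 11, 15, 1, 9, 16]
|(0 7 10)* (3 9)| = 6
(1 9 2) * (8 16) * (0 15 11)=[15, 9, 1, 3, 4, 5, 6, 7, 16, 2, 10, 0, 12, 13, 14, 11, 8]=(0 15 11)(1 9 2)(8 16)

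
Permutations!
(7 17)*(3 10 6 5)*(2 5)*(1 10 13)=(1 10 6 2 5 3 13)(7 17)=[0, 10, 5, 13, 4, 3, 2, 17, 8, 9, 6, 11, 12, 1, 14, 15, 16, 7]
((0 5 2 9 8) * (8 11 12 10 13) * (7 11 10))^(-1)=((0 5 2 9 10 13 8)(7 11 12))^(-1)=(0 8 13 10 9 2 5)(7 12 11)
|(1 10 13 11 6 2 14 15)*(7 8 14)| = |(1 10 13 11 6 2 7 8 14 15)| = 10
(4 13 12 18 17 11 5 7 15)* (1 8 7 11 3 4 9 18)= (1 8 7 15 9 18 17 3 4 13 12)(5 11)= [0, 8, 2, 4, 13, 11, 6, 15, 7, 18, 10, 5, 1, 12, 14, 9, 16, 3, 17]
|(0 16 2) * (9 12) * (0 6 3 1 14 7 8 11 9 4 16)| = |(1 14 7 8 11 9 12 4 16 2 6 3)| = 12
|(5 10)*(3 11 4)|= |(3 11 4)(5 10)|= 6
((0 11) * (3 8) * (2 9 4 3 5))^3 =((0 11)(2 9 4 3 8 5))^3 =(0 11)(2 3)(4 5)(8 9)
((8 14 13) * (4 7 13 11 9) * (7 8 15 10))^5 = ((4 8 14 11 9)(7 13 15 10))^5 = (7 13 15 10)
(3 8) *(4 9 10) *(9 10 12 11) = [0, 1, 2, 8, 10, 5, 6, 7, 3, 12, 4, 9, 11] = (3 8)(4 10)(9 12 11)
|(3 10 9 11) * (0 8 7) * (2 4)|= |(0 8 7)(2 4)(3 10 9 11)|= 12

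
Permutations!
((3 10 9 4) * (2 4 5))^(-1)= (2 5 9 10 3 4)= ((2 4 3 10 9 5))^(-1)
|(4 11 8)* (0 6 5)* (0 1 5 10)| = |(0 6 10)(1 5)(4 11 8)| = 6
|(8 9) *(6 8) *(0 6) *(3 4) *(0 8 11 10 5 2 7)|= 14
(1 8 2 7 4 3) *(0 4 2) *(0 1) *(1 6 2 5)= (0 4 3)(1 8 6 2 7 5)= [4, 8, 7, 0, 3, 1, 2, 5, 6]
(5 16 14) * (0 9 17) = (0 9 17)(5 16 14) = [9, 1, 2, 3, 4, 16, 6, 7, 8, 17, 10, 11, 12, 13, 5, 15, 14, 0]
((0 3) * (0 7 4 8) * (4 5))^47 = ((0 3 7 5 4 8))^47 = (0 8 4 5 7 3)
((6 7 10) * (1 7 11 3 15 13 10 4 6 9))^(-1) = ((1 7 4 6 11 3 15 13 10 9))^(-1) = (1 9 10 13 15 3 11 6 4 7)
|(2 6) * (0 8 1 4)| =|(0 8 1 4)(2 6)| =4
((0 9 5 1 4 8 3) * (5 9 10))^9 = (0 5 4 3 10 1 8) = ((0 10 5 1 4 8 3))^9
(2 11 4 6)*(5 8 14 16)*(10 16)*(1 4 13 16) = (1 4 6 2 11 13 16 5 8 14 10) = [0, 4, 11, 3, 6, 8, 2, 7, 14, 9, 1, 13, 12, 16, 10, 15, 5]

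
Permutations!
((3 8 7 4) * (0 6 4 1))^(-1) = (0 1 7 8 3 4 6)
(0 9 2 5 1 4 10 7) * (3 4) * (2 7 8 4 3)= [9, 2, 5, 3, 10, 1, 6, 0, 4, 7, 8]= (0 9 7)(1 2 5)(4 10 8)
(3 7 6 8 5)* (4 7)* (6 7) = (3 4 6 8 5) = [0, 1, 2, 4, 6, 3, 8, 7, 5]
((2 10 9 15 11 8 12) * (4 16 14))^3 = (16)(2 15 12 9 8 10 11)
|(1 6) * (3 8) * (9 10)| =|(1 6)(3 8)(9 10)| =2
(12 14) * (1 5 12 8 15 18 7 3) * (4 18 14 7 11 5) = (1 4 18 11 5 12 7 3)(8 15 14) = [0, 4, 2, 1, 18, 12, 6, 3, 15, 9, 10, 5, 7, 13, 8, 14, 16, 17, 11]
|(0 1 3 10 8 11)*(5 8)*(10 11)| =12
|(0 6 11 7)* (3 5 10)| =12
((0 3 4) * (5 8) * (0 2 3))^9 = (5 8)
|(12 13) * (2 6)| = 2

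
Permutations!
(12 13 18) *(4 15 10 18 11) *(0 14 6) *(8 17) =(0 14 6)(4 15 10 18 12 13 11)(8 17) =[14, 1, 2, 3, 15, 5, 0, 7, 17, 9, 18, 4, 13, 11, 6, 10, 16, 8, 12]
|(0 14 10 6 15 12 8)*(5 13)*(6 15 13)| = 6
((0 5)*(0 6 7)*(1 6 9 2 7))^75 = (9)(1 6)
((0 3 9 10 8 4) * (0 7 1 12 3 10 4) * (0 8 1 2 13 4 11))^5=(0 9 12 10 11 3 1)(2 13 4 7)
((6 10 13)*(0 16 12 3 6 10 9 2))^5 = (0 9 3 16 2 6 12)(10 13)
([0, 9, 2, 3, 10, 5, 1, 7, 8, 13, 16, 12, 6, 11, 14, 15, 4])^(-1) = [0, 6, 2, 3, 16, 5, 12, 7, 8, 1, 4, 13, 11, 9, 14, 15, 10]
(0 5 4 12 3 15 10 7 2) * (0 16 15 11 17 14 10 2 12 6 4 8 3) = (0 5 8 3 11 17 14 10 7 12)(2 16 15)(4 6) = [5, 1, 16, 11, 6, 8, 4, 12, 3, 9, 7, 17, 0, 13, 10, 2, 15, 14]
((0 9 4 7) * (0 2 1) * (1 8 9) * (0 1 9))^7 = ((0 9 4 7 2 8))^7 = (0 9 4 7 2 8)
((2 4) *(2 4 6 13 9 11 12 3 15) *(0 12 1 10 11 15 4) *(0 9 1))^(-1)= ((0 12 3 4 9 15 2 6 13 1 10 11))^(-1)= (0 11 10 1 13 6 2 15 9 4 3 12)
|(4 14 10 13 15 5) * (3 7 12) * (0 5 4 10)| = 21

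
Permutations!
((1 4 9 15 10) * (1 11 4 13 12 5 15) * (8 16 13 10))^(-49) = (1 10 11 4 9)(5 12 13 16 8 15)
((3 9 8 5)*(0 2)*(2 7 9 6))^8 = (9)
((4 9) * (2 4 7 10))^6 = (2 4 9 7 10)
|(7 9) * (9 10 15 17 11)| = |(7 10 15 17 11 9)| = 6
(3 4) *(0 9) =[9, 1, 2, 4, 3, 5, 6, 7, 8, 0] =(0 9)(3 4)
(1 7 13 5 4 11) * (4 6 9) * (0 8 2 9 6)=(0 8 2 9 4 11 1 7 13 5)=[8, 7, 9, 3, 11, 0, 6, 13, 2, 4, 10, 1, 12, 5]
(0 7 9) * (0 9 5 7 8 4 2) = (9)(0 8 4 2)(5 7) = [8, 1, 0, 3, 2, 7, 6, 5, 4, 9]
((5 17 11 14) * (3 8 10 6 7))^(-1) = (3 7 6 10 8)(5 14 11 17)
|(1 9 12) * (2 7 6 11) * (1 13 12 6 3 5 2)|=|(1 9 6 11)(2 7 3 5)(12 13)|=4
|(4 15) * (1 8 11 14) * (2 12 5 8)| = 14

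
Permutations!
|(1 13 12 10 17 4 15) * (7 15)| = 8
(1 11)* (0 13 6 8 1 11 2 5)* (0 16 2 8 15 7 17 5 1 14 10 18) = (0 13 6 15 7 17 5 16 2 1 8 14 10 18) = [13, 8, 1, 3, 4, 16, 15, 17, 14, 9, 18, 11, 12, 6, 10, 7, 2, 5, 0]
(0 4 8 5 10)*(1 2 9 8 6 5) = (0 4 6 5 10)(1 2 9 8) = [4, 2, 9, 3, 6, 10, 5, 7, 1, 8, 0]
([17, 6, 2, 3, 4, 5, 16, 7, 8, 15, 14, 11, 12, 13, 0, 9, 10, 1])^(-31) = (0 16 17 10 1 14 6)(9 15)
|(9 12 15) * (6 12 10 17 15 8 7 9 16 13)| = 10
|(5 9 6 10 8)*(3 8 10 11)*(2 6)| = |(2 6 11 3 8 5 9)| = 7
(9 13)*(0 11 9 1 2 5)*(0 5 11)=(1 2 11 9 13)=[0, 2, 11, 3, 4, 5, 6, 7, 8, 13, 10, 9, 12, 1]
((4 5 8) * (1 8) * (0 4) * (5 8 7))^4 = (0 4 8)(1 7 5)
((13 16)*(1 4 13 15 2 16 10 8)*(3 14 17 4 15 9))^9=((1 15 2 16 9 3 14 17 4 13 10 8))^9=(1 13 14 16)(2 8 4 3)(9 15 10 17)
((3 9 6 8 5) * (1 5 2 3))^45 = ((1 5)(2 3 9 6 8))^45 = (9)(1 5)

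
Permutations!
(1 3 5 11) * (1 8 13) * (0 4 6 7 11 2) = (0 4 6 7 11 8 13 1 3 5 2) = [4, 3, 0, 5, 6, 2, 7, 11, 13, 9, 10, 8, 12, 1]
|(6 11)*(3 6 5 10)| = |(3 6 11 5 10)| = 5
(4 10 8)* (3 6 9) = (3 6 9)(4 10 8) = [0, 1, 2, 6, 10, 5, 9, 7, 4, 3, 8]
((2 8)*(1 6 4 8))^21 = ((1 6 4 8 2))^21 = (1 6 4 8 2)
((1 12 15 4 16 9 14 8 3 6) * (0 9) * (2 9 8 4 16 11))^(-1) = (0 16 15 12 1 6 3 8)(2 11 4 14 9)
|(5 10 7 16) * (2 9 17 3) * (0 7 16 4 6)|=12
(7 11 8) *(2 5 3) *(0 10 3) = (0 10 3 2 5)(7 11 8) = [10, 1, 5, 2, 4, 0, 6, 11, 7, 9, 3, 8]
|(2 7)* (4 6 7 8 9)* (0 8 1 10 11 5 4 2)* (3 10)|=|(0 8 9 2 1 3 10 11 5 4 6 7)|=12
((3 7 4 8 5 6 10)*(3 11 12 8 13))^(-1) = (3 13 4 7)(5 8 12 11 10 6)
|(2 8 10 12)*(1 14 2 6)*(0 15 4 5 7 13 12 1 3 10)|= 14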